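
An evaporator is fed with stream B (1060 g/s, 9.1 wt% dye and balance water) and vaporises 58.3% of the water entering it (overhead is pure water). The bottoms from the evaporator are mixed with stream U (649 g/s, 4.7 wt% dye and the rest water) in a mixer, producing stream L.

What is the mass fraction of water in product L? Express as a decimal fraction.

Vapour removed = 0.583×0.909×1060 = 561.74 g/s; concentrate = 498.26 g/s.
water reaching the mixer = 401.8 (from concentrate) + 649×0.953 = 1020.3 g/s.
Product flow = 498.26 + 649 = 1147.3 g/s; water fraction = 0.8893.

0.8893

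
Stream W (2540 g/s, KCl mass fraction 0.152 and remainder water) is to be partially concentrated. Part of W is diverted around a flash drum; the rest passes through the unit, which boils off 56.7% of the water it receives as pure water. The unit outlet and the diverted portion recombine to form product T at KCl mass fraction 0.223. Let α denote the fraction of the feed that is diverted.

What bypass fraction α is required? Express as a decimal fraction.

All 2540×0.152 = 386.08 g/s of KCl reaches T, so T = 386.08/0.223 = 1731.3 g/s and vapour = 808.7 g/s.
The evaporator receives (1−α)·2540 of feed at 0.848 water and removes 0.567 of that water:
0.567×0.848×(1−α)×2540 = 808.7
(1−α) = 808.7/1221.3 = 0.6622;  α = 0.3378.

0.338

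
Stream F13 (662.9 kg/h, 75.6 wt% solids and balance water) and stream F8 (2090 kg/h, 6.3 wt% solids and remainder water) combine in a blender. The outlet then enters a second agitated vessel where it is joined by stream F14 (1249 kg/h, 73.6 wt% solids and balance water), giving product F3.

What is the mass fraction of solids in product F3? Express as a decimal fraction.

0.3878

Overall, product flow = 4001.9 kg/h.
solids in = 662.9×0.756 + 2090×0.063 + 1249×0.736 = 1552.1 kg/h.
solids fraction in F3 = 0.3878.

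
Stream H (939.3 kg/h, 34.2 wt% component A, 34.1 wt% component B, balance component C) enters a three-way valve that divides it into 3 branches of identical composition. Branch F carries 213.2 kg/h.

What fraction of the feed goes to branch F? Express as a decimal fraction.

Fraction to F = 213.2/939.3 = 0.2270.

0.227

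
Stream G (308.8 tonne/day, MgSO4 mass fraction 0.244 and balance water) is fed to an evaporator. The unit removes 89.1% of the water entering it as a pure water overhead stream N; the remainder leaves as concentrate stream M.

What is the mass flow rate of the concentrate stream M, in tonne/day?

100.8 tonne/day

water entering = 308.8×0.756 = 233.45 tonne/day; overhead removed = 0.891×233.45 = 208.01 tonne/day.
Concentrate = 308.8 − 208.01 = 100.79 tonne/day.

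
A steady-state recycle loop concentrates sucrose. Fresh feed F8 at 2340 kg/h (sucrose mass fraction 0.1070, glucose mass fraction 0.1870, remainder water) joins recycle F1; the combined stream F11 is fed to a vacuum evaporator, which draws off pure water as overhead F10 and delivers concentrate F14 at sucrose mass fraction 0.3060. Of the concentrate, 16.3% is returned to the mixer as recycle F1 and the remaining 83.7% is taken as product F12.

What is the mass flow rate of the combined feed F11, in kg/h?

2499 kg/h

Overall sucrose balance (none leaves overhead): sucrose in fresh feed = sucrose in product, i.e. 2340×0.107 = (1−0.163)·F14·0.306.
F14 = 250.38/(0.306×0.837) = 977.58 kg/h.
Recycle F1 = 0.163×977.58 = 159.35 kg/h.
Combined feed F11 = 2340 + 159.35 = 2499.3 kg/h.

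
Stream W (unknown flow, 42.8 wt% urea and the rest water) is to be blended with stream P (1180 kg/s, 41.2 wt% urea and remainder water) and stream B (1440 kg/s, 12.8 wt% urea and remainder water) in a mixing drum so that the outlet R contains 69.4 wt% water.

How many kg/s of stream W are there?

Let W be the unknown flow. Total out = 2620 + W.
water balance: 1949.5 + 0.572·W = 0.694·(2620 + W)
(0.572 − 0.694)·W = 0.694×2620 − 1949.5 = -131.24
W = -131.24 / -0.122 = 1075.7 kg/s

1076 kg/s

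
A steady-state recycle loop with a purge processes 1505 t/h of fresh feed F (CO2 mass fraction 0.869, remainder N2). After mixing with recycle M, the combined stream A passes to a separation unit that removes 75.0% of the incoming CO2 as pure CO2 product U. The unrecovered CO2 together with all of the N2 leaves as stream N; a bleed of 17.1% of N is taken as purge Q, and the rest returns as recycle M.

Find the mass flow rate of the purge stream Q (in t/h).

267.7 t/h

N2 enters only via F and leaves only via the purge: 1505×0.131 = 0.171×(N2 in N), and the separation unit passes all N2, so N2 in A = N2 in N = 1153 t/h.
CO2 in A: m_A = 1505×0.869 + (1−0.171)·(1−0.750)·m_A, so m_A = 1307.8/0.7928 = 1649.8 t/h.
N = (1−0.750)×1649.8 + 1153 = 1565.4 t/h.
Purge Q = 0.171×1565.4 = 267.68 t/h.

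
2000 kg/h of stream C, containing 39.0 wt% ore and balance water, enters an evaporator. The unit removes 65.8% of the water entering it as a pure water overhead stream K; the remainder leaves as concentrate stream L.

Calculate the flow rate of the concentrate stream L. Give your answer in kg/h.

1197 kg/h

water entering = 2000×0.610 = 1220 kg/h; overhead removed = 0.658×1220 = 802.76 kg/h.
Concentrate = 2000 − 802.76 = 1197.2 kg/h.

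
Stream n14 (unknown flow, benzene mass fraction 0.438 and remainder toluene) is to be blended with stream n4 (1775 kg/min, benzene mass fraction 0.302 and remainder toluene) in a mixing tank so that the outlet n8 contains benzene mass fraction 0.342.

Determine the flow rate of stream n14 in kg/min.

739.6 kg/min

Let n14 be the unknown flow. Total out = 1775 + n14.
benzene balance: 536.05 + 0.438·n14 = 0.342·(1775 + n14)
(0.438 − 0.342)·n14 = 0.342×1775 − 536.05 = 71
n14 = 71 / 0.096 = 739.58 kg/min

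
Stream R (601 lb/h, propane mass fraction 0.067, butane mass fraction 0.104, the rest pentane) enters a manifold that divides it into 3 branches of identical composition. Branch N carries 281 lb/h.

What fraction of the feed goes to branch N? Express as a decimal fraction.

0.468

Fraction to N = 281/601 = 0.4676.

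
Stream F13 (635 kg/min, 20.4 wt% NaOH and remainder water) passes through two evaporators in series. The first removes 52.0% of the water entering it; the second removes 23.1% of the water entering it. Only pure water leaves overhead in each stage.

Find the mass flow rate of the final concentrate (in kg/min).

316.1 kg/min

water in feed = 635×0.796 = 505.46 kg/min.
After stage 1: water left = (1−0.520)×505.46 = 242.62; stream total = 372.16 kg/min.
After stage 2: water left = (1−0.231)×242.62 = 186.58; final concentrate = 316.12 kg/min.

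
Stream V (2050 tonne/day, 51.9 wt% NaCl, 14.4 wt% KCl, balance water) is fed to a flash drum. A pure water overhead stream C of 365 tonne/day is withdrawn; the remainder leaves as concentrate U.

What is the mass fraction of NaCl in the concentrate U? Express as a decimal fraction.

NaCl is not removed: 2050×0.519 = 1064 tonne/day of NaCl enters U.
Concentrate = 2050 − 365 = 1685 tonne/day.
Mass fraction = 1064/1685 = 0.6314.

0.6314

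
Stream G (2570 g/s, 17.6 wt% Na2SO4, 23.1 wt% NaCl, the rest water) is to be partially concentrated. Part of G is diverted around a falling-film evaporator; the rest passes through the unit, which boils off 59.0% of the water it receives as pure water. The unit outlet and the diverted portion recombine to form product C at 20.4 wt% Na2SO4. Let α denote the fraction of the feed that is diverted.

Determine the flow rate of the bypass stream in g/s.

1562 g/s

All 2570×0.176 = 452.32 g/s of Na2SO4 reaches C, so C = 452.32/0.204 = 2217.3 g/s and vapour = 352.75 g/s.
The evaporator receives (1−α)·2570 of feed at 0.593 water and removes 0.590 of that water:
0.590×0.593×(1−α)×2570 = 352.75
(1−α) = 352.75/899.17 = 0.3923;  α = 0.6077.
Bypass flow = 0.6077×2570 = 1561.8 g/s.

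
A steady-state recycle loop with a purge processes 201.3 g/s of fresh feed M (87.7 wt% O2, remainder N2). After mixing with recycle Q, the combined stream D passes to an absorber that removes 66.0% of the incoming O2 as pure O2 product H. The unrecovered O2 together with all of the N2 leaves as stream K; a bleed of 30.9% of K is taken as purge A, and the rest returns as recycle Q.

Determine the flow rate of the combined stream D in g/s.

N2 enters only via M and leaves only via the purge: 201.3×0.123 = 0.309×(N2 in K), and the absorber passes all N2, so N2 in D = N2 in K = 80.129 g/s.
O2 in D: m_A = 201.3×0.877 + (1−0.309)·(1−0.660)·m_A, so m_A = 176.54/0.7651 = 230.75 g/s.
D = 230.75 + 80.129 = 310.88 g/s.

310.9 g/s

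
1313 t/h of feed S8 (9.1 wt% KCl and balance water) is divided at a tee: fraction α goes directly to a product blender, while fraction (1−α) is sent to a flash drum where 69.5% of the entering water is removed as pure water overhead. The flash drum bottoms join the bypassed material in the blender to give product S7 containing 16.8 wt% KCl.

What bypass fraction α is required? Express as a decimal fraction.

All 1313×0.091 = 119.48 t/h of KCl reaches S7, so S7 = 119.48/0.168 = 711.21 t/h and vapour = 601.79 t/h.
The evaporator receives (1−α)·1313 of feed at 0.909 water and removes 0.695 of that water:
0.695×0.909×(1−α)×1313 = 601.79
(1−α) = 601.79/829.49 = 0.7255;  α = 0.2745.

0.275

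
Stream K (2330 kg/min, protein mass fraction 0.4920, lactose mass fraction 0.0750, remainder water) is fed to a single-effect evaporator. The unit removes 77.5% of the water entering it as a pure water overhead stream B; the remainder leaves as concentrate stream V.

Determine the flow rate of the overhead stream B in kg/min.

781.9 kg/min

water entering = 2330×0.433 = 1008.9 kg/min; overhead removed = 0.775×1008.9 = 781.89 kg/min.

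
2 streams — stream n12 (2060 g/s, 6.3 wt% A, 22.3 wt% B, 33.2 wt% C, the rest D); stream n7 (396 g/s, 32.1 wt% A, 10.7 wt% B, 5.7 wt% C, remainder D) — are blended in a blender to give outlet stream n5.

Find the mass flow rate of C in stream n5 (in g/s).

C out = C in = 2060×0.332 + 396×0.057 = 706.49 g/s.

706.5 g/s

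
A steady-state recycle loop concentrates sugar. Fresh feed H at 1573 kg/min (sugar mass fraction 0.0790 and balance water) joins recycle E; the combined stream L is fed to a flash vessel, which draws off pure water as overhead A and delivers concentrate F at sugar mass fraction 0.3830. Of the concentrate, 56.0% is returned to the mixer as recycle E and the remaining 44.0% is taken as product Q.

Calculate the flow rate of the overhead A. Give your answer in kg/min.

1249 kg/min

Overall sugar balance (none leaves overhead): sugar in fresh feed = sugar in product, i.e. 1573×0.079 = (1−0.560)·F·0.383.
F = 124.27/(0.383×0.440) = 737.4 kg/min.
Recycle E = 0.560×737.4 = 412.95 kg/min.
Combined feed L = 1573 + 412.95 = 1985.9 kg/min.
Overhead A = L − F = 1985.9 − 737.4 = 1248.5 kg/min.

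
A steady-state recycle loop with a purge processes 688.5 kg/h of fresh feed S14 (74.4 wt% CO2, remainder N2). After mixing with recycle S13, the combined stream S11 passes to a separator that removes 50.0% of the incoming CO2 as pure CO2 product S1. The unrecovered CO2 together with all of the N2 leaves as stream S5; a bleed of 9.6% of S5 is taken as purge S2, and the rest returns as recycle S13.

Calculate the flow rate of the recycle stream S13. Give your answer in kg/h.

N2 enters only via S14 and leaves only via the purge: 688.5×0.256 = 0.096×(N2 in S5), and the separator passes all N2, so N2 in S11 = N2 in S5 = 1836 kg/h.
CO2 in S11: m_A = 688.5×0.744 + (1−0.096)·(1−0.500)·m_A, so m_A = 512.24/0.5480 = 934.75 kg/h.
S5 = (1−0.500)×934.75 + 1836 = 2303.4 kg/h.
Recycle S13 = (1−0.096)×2303.4 = 2082.3 kg/h.

2082 kg/h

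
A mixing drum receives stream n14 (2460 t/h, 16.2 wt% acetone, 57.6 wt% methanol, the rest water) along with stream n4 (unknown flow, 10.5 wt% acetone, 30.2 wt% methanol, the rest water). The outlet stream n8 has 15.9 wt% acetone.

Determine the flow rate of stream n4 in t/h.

136.7 t/h

Let n4 be the unknown flow. Total out = 2460 + n4.
acetone balance: 398.52 + 0.105·n4 = 0.159·(2460 + n4)
(0.105 − 0.159)·n4 = 0.159×2460 − 398.52 = -7.38
n4 = -7.38 / -0.054 = 136.67 t/h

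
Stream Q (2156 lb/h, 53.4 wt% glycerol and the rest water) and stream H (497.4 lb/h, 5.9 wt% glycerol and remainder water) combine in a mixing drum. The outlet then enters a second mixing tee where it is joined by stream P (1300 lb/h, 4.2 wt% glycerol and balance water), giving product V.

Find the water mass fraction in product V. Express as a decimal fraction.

Overall, product flow = 3953.4 lb/h.
water in = 2156×0.466 + 497.4×0.941 + 1300×0.958 = 2718.1 lb/h.
water fraction in V = 0.688.

0.688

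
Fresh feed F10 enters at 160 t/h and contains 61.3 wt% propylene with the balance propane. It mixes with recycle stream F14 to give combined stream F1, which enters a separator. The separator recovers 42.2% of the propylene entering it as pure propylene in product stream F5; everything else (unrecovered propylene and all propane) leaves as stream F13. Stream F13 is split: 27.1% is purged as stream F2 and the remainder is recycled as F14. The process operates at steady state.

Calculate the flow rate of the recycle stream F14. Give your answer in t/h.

propane enters only via F10 and leaves only via the purge: 160×0.387 = 0.271×(propane in F13), and the separator passes all propane, so propane in F1 = propane in F13 = 228.49 t/h.
propylene in F1: m_A = 160×0.613 + (1−0.271)·(1−0.422)·m_A, so m_A = 98.08/0.5786 = 169.5 t/h.
F13 = (1−0.422)×169.5 + 228.49 = 326.46 t/h.
Recycle F14 = (1−0.271)×326.46 = 237.99 t/h.

238 t/h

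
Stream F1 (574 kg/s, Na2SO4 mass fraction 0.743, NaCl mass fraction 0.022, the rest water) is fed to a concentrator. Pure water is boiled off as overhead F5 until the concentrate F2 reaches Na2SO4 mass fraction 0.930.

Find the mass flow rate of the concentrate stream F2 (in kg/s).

458.6 kg/s

Na2SO4 is conserved: 574×0.743 = 426.48 kg/s all reports to the concentrate.
Concentrate = 426.48/(target fraction) = 458.58 kg/s.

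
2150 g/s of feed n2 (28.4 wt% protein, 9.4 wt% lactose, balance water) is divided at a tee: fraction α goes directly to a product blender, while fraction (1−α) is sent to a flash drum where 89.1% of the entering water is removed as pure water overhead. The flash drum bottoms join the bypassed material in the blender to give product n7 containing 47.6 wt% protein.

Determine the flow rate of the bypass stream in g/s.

All 2150×0.284 = 610.6 g/s of protein reaches n7, so n7 = 610.6/0.476 = 1282.8 g/s and vapour = 867.23 g/s.
The evaporator receives (1−α)·2150 of feed at 0.622 water and removes 0.891 of that water:
0.891×0.622×(1−α)×2150 = 867.23
(1−α) = 867.23/1191.5 = 0.7278;  α = 0.2722.
Bypass flow = 0.2722×2150 = 585.18 g/s.

585.2 g/s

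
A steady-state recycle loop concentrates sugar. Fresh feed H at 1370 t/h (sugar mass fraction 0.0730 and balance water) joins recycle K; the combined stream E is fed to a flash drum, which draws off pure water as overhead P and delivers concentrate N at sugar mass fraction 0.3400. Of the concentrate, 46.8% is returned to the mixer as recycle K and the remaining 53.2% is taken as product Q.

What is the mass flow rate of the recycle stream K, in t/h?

Overall sugar balance (none leaves overhead): sugar in fresh feed = sugar in product, i.e. 1370×0.073 = (1−0.468)·N·0.340.
N = 100.01/(0.340×0.532) = 552.91 t/h.
Recycle K = 0.468×552.91 = 258.76 t/h.

258.8 t/h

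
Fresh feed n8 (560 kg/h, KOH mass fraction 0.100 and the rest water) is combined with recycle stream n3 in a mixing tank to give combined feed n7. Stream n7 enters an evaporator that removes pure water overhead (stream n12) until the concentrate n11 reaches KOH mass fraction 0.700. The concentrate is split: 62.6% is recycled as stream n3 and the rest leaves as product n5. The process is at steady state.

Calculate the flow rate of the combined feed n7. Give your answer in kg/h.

Overall KOH balance (none leaves overhead): KOH in fresh feed = KOH in product, i.e. 560×0.100 = (1−0.626)·n11·0.700.
n11 = 56/(0.700×0.374) = 213.9 kg/h.
Recycle n3 = 0.626×213.9 = 133.9 kg/h.
Combined feed n7 = 560 + 133.9 = 693.9 kg/h.

693.9 kg/h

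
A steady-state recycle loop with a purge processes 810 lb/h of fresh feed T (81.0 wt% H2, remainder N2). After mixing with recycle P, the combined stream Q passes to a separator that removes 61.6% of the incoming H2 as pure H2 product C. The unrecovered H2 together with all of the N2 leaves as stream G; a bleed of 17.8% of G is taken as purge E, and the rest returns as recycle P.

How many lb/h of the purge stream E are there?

219.4 lb/h

N2 enters only via T and leaves only via the purge: 810×0.190 = 0.178×(N2 in G), and the separator passes all N2, so N2 in Q = N2 in G = 864.61 lb/h.
H2 in Q: m_A = 810×0.810 + (1−0.178)·(1−0.616)·m_A, so m_A = 656.1/0.6844 = 958.72 lb/h.
G = (1−0.616)×958.72 + 864.61 = 1232.8 lb/h.
Purge E = 0.178×1232.8 = 219.43 lb/h.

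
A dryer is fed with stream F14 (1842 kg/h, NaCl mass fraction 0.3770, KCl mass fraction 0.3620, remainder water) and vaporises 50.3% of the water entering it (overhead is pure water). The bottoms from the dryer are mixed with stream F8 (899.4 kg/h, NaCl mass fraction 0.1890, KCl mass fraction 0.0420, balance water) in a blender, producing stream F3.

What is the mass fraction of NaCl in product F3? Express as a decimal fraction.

Vapour removed = 0.503×0.261×1842 = 241.82 kg/h; concentrate = 1600.2 kg/h.
NaCl reaching the mixer = 694.43 (from concentrate) + 899.4×0.189 = 864.42 kg/h.
Product flow = 1600.2 + 899.4 = 2499.6 kg/h; NaCl fraction = 0.3458.

0.3458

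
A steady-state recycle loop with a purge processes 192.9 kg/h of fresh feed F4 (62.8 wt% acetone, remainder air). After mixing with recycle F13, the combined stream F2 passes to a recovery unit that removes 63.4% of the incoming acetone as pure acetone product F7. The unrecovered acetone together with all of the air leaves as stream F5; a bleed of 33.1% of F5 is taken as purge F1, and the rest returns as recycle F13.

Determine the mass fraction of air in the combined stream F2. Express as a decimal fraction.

air enters only via F4 and leaves only via the purge: 192.9×0.372 = 0.331×(air in F5), and the recovery unit passes all air, so air in F2 = air in F5 = 216.79 kg/h.
acetone in F2: m_A = 192.9×0.628 + (1−0.331)·(1−0.634)·m_A, so m_A = 121.14/0.7551 = 160.42 kg/h.
F2 = 160.42 + 216.79 = 377.21 kg/h.
air fraction in F2 = 216.79/377.21 = 0.575.

0.575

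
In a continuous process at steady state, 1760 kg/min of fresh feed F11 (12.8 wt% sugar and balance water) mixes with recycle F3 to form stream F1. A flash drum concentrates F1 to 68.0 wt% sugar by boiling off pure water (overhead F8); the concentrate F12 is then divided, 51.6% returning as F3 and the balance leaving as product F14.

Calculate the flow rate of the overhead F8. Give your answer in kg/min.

1429 kg/min

Overall sugar balance (none leaves overhead): sugar in fresh feed = sugar in product, i.e. 1760×0.128 = (1−0.516)·F12·0.680.
F12 = 225.28/(0.680×0.484) = 684.49 kg/min.
Recycle F3 = 0.516×684.49 = 353.2 kg/min.
Combined feed F1 = 1760 + 353.2 = 2113.2 kg/min.
Overhead F8 = F1 − F12 = 2113.2 − 684.49 = 1428.7 kg/min.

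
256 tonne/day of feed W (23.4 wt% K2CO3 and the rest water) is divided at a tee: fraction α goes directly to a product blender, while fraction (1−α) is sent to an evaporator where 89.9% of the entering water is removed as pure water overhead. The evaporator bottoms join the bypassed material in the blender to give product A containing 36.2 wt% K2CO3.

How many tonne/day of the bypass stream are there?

124.6 tonne/day

All 256×0.234 = 59.904 tonne/day of K2CO3 reaches A, so A = 59.904/0.362 = 165.48 tonne/day and vapour = 90.519 tonne/day.
The evaporator receives (1−α)·256 of feed at 0.766 water and removes 0.899 of that water:
0.899×0.766×(1−α)×256 = 90.519
(1−α) = 90.519/176.29 = 0.5135;  α = 0.4865.
Bypass flow = 0.4865×256 = 124.55 tonne/day.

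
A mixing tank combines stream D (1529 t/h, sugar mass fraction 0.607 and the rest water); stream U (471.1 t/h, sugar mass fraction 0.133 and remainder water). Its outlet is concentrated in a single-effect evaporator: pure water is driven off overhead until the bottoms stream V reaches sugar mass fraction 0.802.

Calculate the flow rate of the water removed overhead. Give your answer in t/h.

764.7 t/h

sugar entering = 1529×0.607 + 471.1×0.133 = 990.76 t/h.
All sugar reports to V, so V = 990.76/0.802 = 1235.4 t/h.
Total feed = 2000.1 t/h; overhead = 2000.1 − 1235.4 = 764.74 t/h.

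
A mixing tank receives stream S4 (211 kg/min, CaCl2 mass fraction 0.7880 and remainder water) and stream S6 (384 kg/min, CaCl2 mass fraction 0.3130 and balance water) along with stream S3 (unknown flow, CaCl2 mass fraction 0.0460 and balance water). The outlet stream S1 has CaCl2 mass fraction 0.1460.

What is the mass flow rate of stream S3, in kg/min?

Let S3 be the unknown flow. Total out = 595 + S3.
CaCl2 balance: 286.46 + 0.046·S3 = 0.146·(595 + S3)
(0.046 − 0.146)·S3 = 0.146×595 − 286.46 = -199.59
S3 = -199.59 / -0.100 = 1995.9 kg/min

1996 kg/min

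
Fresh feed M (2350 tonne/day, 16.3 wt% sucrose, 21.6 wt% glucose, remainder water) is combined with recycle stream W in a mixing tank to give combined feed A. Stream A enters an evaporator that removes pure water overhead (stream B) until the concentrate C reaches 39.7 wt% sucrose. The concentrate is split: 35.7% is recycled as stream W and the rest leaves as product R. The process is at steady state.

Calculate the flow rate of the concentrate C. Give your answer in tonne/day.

1501 tonne/day

Overall sucrose balance (none leaves overhead): sucrose in fresh feed = sucrose in product, i.e. 2350×0.163 = (1−0.357)·C·0.397.
C = 383.05/(0.397×0.643) = 1500.6 tonne/day.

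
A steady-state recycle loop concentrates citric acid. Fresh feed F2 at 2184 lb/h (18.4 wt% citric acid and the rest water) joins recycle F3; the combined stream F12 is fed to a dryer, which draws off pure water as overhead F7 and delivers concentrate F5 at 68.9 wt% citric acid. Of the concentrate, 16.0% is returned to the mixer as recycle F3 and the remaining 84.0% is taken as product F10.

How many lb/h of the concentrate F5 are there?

694.3 lb/h

Overall citric acid balance (none leaves overhead): citric acid in fresh feed = citric acid in product, i.e. 2184×0.184 = (1−0.160)·F5·0.689.
F5 = 401.86/(0.689×0.840) = 694.34 lb/h.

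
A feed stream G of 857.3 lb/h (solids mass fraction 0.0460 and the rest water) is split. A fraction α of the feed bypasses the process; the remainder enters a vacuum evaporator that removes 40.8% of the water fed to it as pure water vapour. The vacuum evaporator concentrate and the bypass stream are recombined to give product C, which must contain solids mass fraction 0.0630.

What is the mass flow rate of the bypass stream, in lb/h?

263 lb/h

All 857.3×0.046 = 39.436 lb/h of solids reaches C, so C = 39.436/0.063 = 625.97 lb/h and vapour = 231.33 lb/h.
The evaporator receives (1−α)·857.3 of feed at 0.954 water and removes 0.408 of that water:
0.408×0.954×(1−α)×857.3 = 231.33
(1−α) = 231.33/333.69 = 0.6933;  α = 0.3067.
Bypass flow = 0.3067×857.3 = 262.96 lb/h.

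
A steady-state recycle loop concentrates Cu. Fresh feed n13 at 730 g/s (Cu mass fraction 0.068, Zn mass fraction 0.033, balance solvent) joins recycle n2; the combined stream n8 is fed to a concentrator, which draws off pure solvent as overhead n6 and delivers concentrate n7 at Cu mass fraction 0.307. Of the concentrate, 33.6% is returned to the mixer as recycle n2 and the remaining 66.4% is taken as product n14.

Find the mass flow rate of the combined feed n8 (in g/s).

Overall Cu balance (none leaves overhead): Cu in fresh feed = Cu in product, i.e. 730×0.068 = (1−0.336)·n7·0.307.
n7 = 49.64/(0.307×0.664) = 243.51 g/s.
Recycle n2 = 0.336×243.51 = 81.821 g/s.
Combined feed n8 = 730 + 81.821 = 811.82 g/s.

811.8 g/s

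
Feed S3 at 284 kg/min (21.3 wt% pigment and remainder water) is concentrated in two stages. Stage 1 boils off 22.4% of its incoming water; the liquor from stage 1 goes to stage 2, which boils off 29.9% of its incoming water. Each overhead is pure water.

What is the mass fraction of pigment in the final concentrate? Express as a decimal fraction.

water in feed = 284×0.787 = 223.51 kg/min.
After stage 1: water left = (1−0.224)×223.51 = 173.44; stream total = 233.93 kg/min.
After stage 2: water left = (1−0.299)×173.44 = 121.58; final concentrate = 182.07 kg/min.
pigment fraction = 60.492/182.07 = 0.332.

0.332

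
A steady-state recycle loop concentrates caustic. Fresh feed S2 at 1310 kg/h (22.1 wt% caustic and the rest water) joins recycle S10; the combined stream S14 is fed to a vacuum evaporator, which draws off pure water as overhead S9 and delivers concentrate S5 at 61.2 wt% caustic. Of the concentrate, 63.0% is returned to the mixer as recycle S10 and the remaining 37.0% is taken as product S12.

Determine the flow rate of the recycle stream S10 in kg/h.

805.5 kg/h

Overall caustic balance (none leaves overhead): caustic in fresh feed = caustic in product, i.e. 1310×0.221 = (1−0.630)·S5·0.612.
S5 = 289.51/(0.612×0.370) = 1278.5 kg/h.
Recycle S10 = 0.630×1278.5 = 805.47 kg/h.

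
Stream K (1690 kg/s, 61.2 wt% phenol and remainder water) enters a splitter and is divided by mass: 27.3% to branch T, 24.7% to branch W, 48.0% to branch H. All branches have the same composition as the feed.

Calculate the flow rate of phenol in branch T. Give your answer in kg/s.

Branch T total = 0.273×1690 = 461.37 kg/s.
phenol in T = 0.612×461.37 = 282.36 kg/s.

282.4 kg/s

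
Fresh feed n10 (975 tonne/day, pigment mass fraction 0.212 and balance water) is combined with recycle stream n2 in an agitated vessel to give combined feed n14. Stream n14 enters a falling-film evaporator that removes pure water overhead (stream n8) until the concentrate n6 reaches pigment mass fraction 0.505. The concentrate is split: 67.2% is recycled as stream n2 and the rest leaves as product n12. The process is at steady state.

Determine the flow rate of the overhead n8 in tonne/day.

Overall pigment balance (none leaves overhead): pigment in fresh feed = pigment in product, i.e. 975×0.212 = (1−0.672)·n6·0.505.
n6 = 206.7/(0.505×0.328) = 1247.9 tonne/day.
Recycle n2 = 0.672×1247.9 = 838.58 tonne/day.
Combined feed n14 = 975 + 838.58 = 1813.6 tonne/day.
Overhead n8 = n14 − n6 = 1813.6 − 1247.9 = 565.69 tonne/day.

565.7 tonne/day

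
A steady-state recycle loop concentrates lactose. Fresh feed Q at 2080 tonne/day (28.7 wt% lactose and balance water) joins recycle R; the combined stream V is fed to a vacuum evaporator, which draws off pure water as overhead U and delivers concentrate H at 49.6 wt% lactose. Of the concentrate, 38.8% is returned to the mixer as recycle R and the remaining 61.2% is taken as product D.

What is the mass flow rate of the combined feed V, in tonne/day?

Overall lactose balance (none leaves overhead): lactose in fresh feed = lactose in product, i.e. 2080×0.287 = (1−0.388)·H·0.496.
H = 596.96/(0.496×0.612) = 1966.6 tonne/day.
Recycle R = 0.388×1966.6 = 763.03 tonne/day.
Combined feed V = 2080 + 763.03 = 2843 tonne/day.

2843 tonne/day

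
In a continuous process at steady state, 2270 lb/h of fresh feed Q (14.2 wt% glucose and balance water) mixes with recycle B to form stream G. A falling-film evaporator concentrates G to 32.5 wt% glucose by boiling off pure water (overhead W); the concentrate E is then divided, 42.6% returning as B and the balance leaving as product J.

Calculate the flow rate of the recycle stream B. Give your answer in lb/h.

736.1 lb/h

Overall glucose balance (none leaves overhead): glucose in fresh feed = glucose in product, i.e. 2270×0.142 = (1−0.426)·E·0.325.
E = 322.34/(0.325×0.574) = 1727.9 lb/h.
Recycle B = 0.426×1727.9 = 736.09 lb/h.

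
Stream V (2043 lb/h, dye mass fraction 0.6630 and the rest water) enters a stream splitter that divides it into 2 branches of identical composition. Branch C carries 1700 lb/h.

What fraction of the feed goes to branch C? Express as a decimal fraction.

0.832

Fraction to C = 1700/2043 = 0.8321.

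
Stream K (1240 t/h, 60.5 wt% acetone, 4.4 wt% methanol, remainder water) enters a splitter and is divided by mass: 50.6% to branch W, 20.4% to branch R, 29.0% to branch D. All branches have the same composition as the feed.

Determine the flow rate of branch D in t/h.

359.6 t/h

Branch D flow = 0.290×1240 = 359.6 t/h.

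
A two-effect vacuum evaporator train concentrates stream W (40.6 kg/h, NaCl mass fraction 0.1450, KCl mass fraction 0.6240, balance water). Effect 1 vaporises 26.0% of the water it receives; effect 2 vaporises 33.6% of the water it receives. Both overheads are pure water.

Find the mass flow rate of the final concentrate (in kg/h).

35.83 kg/h

water in feed = 40.6×0.231 = 9.3786 kg/h.
After stage 1: water left = (1−0.260)×9.3786 = 6.9402; stream total = 38.162 kg/h.
After stage 2: water left = (1−0.336)×6.9402 = 4.6083; final concentrate = 35.83 kg/h.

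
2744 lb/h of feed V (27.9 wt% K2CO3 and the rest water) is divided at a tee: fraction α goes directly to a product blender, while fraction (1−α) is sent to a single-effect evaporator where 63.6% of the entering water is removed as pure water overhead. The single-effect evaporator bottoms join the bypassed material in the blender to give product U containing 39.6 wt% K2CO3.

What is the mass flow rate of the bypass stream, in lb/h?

976 lb/h

All 2744×0.279 = 765.58 lb/h of K2CO3 reaches U, so U = 765.58/0.396 = 1933.3 lb/h and vapour = 810.73 lb/h.
The evaporator receives (1−α)·2744 of feed at 0.721 water and removes 0.636 of that water:
0.636×0.721×(1−α)×2744 = 810.73
(1−α) = 810.73/1258.3 = 0.6443;  α = 0.3557.
Bypass flow = 0.3557×2744 = 976 lb/h.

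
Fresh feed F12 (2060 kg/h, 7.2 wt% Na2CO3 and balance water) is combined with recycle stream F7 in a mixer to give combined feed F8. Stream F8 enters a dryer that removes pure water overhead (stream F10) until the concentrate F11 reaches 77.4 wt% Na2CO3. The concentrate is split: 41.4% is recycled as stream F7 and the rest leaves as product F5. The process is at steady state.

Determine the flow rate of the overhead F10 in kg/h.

1868 kg/h

Overall Na2CO3 balance (none leaves overhead): Na2CO3 in fresh feed = Na2CO3 in product, i.e. 2060×0.072 = (1−0.414)·F11·0.774.
F11 = 148.32/(0.774×0.586) = 327.01 kg/h.
Recycle F7 = 0.414×327.01 = 135.38 kg/h.
Combined feed F8 = 2060 + 135.38 = 2195.4 kg/h.
Overhead F10 = F8 − F11 = 2195.4 − 327.01 = 1868.4 kg/h.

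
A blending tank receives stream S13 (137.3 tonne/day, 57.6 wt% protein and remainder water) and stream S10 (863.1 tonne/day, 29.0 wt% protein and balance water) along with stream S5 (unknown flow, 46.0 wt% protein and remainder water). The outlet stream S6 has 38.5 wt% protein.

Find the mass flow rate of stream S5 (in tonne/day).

Let S5 be the unknown flow. Total out = 1000.4 + S5.
protein balance: 329.38 + 0.460·S5 = 0.385·(1000.4 + S5)
(0.460 − 0.385)·S5 = 0.385×1000.4 − 329.38 = 55.77
S5 = 55.77 / 0.075 = 743.6 tonne/day

743.6 tonne/day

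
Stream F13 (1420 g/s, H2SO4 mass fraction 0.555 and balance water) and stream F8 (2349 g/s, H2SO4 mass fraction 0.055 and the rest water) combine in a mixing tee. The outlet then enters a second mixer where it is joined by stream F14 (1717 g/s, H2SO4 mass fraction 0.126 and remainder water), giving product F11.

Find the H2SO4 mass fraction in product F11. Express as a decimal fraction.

0.207

Overall, product flow = 5486 g/s.
H2SO4 in = 1420×0.555 + 2349×0.055 + 1717×0.126 = 1133.6 g/s.
H2SO4 fraction in F11 = 0.207.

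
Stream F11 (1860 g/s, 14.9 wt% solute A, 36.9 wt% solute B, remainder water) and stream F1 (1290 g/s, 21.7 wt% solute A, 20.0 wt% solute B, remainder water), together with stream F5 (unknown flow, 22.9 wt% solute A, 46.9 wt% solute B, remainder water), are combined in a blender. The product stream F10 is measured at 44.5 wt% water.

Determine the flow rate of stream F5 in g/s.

1726 g/s

Let F5 be the unknown flow. Total out = 3150 + F5.
water balance: 1648.6 + 0.302·F5 = 0.445·(3150 + F5)
(0.302 − 0.445)·F5 = 0.445×3150 − 1648.6 = -246.84
F5 = -246.84 / -0.143 = 1726.2 g/s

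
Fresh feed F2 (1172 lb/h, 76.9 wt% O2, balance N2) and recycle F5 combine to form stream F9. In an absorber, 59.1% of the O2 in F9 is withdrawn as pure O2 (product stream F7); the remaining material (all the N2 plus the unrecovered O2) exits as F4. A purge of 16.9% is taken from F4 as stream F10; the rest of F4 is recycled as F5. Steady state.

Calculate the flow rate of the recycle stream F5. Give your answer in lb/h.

1795 lb/h

N2 enters only via F2 and leaves only via the purge: 1172×0.231 = 0.169×(N2 in F4), and the absorber passes all N2, so N2 in F9 = N2 in F4 = 1602 lb/h.
O2 in F9: m_A = 1172×0.769 + (1−0.169)·(1−0.591)·m_A, so m_A = 901.27/0.6601 = 1365.3 lb/h.
F4 = (1−0.591)×1365.3 + 1602 = 2160.4 lb/h.
Recycle F5 = (1−0.169)×2160.4 = 1795.3 lb/h.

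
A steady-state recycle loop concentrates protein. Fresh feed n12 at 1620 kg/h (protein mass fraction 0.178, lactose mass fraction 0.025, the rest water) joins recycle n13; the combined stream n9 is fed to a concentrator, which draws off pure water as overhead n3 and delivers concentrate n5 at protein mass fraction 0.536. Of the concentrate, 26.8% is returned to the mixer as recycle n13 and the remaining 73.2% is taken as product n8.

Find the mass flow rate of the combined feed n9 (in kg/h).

Overall protein balance (none leaves overhead): protein in fresh feed = protein in product, i.e. 1620×0.178 = (1−0.268)·n5·0.536.
n5 = 288.36/(0.536×0.732) = 734.95 kg/h.
Recycle n13 = 0.268×734.95 = 196.97 kg/h.
Combined feed n9 = 1620 + 196.97 = 1817 kg/h.

1817 kg/h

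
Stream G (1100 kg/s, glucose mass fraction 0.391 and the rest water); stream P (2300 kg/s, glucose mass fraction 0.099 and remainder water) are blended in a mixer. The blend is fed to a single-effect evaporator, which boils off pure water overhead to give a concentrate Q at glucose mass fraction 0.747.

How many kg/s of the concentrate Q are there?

glucose entering = 1100×0.391 + 2300×0.099 = 657.8 kg/s.
All glucose reports to Q, so Q = 657.8/0.747 = 880.59 kg/s.

880.6 kg/s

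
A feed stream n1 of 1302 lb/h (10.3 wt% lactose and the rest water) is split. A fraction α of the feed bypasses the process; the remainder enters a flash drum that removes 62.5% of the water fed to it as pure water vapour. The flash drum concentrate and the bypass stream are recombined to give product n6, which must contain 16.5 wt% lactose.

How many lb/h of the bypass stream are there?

All 1302×0.103 = 134.11 lb/h of lactose reaches n6, so n6 = 134.11/0.165 = 812.76 lb/h and vapour = 489.24 lb/h.
The evaporator receives (1−α)·1302 of feed at 0.897 water and removes 0.625 of that water:
0.625×0.897×(1−α)×1302 = 489.24
(1−α) = 489.24/729.93 = 0.6702;  α = 0.3298.
Bypass flow = 0.3298×1302 = 429.34 lb/h.

429.3 lb/h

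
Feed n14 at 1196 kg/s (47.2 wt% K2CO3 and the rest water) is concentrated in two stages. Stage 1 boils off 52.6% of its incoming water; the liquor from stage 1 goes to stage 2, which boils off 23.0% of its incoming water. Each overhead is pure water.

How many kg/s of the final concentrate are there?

water in feed = 1196×0.528 = 631.49 kg/s.
After stage 1: water left = (1−0.526)×631.49 = 299.33; stream total = 863.84 kg/s.
After stage 2: water left = (1−0.230)×299.33 = 230.48; final concentrate = 794.99 kg/s.

795 kg/s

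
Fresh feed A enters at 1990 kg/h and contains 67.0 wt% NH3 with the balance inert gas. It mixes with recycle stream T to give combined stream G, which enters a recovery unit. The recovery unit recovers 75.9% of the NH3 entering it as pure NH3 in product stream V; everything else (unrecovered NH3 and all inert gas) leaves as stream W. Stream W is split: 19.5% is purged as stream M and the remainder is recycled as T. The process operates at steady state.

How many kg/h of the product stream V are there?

NH3 in G: m_A = 1990×0.670 + (1−0.195)·(1−0.759)·m_A, so m_A = 1333.3/0.8060 = 1654.2 kg/h.
Product V = 0.759×1654.2 = 1255.6 kg/h.

1256 kg/h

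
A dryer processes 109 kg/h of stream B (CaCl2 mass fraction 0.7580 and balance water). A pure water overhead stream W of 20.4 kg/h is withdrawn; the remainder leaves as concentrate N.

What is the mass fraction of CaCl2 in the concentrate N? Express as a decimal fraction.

0.9325

CaCl2 is not removed: 109×0.758 = 82.622 kg/h of CaCl2 enters N.
Concentrate = 109 − 20.4 = 88.6 kg/h.
Mass fraction = 82.622/88.6 = 0.9325.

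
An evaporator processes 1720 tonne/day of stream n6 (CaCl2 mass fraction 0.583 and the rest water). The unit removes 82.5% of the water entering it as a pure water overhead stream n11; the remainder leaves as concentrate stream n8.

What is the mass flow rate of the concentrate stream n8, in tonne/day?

1128 tonne/day

water entering = 1720×0.417 = 717.24 tonne/day; overhead removed = 0.825×717.24 = 591.72 tonne/day.
Concentrate = 1720 − 591.72 = 1128.3 tonne/day.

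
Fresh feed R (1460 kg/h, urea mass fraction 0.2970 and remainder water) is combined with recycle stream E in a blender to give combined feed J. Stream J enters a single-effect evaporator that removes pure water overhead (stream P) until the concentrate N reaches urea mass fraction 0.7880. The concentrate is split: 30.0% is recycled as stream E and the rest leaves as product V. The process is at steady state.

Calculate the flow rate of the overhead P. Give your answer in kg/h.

909.7 kg/h

Overall urea balance (none leaves overhead): urea in fresh feed = urea in product, i.e. 1460×0.297 = (1−0.300)·N·0.788.
N = 433.62/(0.788×0.700) = 786.11 kg/h.
Recycle E = 0.300×786.11 = 235.83 kg/h.
Combined feed J = 1460 + 235.83 = 1695.8 kg/h.
Overhead P = J − N = 1695.8 − 786.11 = 909.72 kg/h.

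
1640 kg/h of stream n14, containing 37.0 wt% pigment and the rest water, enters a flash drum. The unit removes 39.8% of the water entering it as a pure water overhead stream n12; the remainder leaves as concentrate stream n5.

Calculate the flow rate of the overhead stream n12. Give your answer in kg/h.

411.2 kg/h

water entering = 1640×0.630 = 1033.2 kg/h; overhead removed = 0.398×1033.2 = 411.21 kg/h.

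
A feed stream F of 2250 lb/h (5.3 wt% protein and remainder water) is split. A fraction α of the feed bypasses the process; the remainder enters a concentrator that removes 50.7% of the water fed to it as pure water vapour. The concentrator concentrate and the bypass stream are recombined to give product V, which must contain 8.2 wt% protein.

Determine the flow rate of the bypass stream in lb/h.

592.7 lb/h

All 2250×0.053 = 119.25 lb/h of protein reaches V, so V = 119.25/0.082 = 1454.3 lb/h and vapour = 795.73 lb/h.
The evaporator receives (1−α)·2250 of feed at 0.947 water and removes 0.507 of that water:
0.507×0.947×(1−α)×2250 = 795.73
(1−α) = 795.73/1080.3 = 0.7366;  α = 0.2634.
Bypass flow = 0.2634×2250 = 592.67 lb/h.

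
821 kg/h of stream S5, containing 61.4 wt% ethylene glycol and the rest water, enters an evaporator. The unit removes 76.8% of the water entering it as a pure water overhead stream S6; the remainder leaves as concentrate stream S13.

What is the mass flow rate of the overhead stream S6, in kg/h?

water entering = 821×0.386 = 316.91 kg/h; overhead removed = 0.768×316.91 = 243.38 kg/h.

243.4 kg/h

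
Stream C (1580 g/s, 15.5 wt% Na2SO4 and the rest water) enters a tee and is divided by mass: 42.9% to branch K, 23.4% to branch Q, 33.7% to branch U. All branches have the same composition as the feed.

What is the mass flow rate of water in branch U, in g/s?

Branch U total = 0.337×1580 = 532.46 g/s.
water in U = 0.845×532.46 = 449.93 g/s.

449.9 g/s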